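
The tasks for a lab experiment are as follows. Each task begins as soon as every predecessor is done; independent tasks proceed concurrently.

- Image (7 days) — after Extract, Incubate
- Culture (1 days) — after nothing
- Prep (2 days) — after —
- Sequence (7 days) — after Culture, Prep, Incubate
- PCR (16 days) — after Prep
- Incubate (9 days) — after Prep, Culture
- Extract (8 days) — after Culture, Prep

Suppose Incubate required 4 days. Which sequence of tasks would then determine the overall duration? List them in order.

Prep, PCR

Actual critical path: Prep→Incubate→Sequence = 2+9+7 = 18 ⇒ 18 days.
Incubate lies on that path, so at 4 days the path becomes 13 days.
New critical path: Prep→PCR = 2+16 = 18 ⇒ 18 days.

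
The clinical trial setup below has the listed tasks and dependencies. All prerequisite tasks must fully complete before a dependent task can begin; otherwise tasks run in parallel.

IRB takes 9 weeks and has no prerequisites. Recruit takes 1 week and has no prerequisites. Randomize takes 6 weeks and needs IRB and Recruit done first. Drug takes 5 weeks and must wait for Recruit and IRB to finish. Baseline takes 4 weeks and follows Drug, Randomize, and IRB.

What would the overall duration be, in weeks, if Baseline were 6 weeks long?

21

Actual critical path: IRB→Randomize→Baseline = 9+6+4 = 19 ⇒ 19 weeks.
Baseline lies on that path, so at 6 weeks the path becomes 21 weeks.
No other chain overtakes it, so the finish is 21 weeks.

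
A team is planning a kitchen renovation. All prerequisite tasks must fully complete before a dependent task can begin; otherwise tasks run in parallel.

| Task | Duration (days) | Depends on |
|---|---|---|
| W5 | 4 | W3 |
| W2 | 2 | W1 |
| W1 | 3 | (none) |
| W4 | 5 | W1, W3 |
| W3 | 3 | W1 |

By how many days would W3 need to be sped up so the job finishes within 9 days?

2

Current finish: 11 days; target: 9.
W3 is on every critical path, so each day cut from W3 cuts the finish by one (this holds down to a finish of 9).
Need 11 − 9 = 2 days off W3 → W3 becomes 1 day, finish becomes 9.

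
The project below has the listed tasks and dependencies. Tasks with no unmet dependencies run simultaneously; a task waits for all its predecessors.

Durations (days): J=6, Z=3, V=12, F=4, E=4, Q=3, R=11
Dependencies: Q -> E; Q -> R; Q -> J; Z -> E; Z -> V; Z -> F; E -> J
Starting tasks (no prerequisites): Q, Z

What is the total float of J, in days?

2

The longest chain is Z→V = 3+12 = 15; overall finish 15 days.
J finishes as early as 13 and must finish by 15.
Slack of J = 9 − 7 = 2 days.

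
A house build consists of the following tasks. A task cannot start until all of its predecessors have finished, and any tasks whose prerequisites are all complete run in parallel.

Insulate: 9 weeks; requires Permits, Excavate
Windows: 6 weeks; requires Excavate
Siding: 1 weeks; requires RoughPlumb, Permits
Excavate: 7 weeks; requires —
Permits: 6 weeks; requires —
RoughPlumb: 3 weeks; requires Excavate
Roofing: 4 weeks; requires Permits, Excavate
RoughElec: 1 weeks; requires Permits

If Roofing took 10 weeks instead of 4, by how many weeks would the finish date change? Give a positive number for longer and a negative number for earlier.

The binding path is Excavate→Insulate = 7+9 = 16; finish at 16 weeks.
The longest path through Roofing is only 11 weeks, so Roofing has float 5.
The binding chain switches to Excavate→Roofing = 7+10 = 17; finish 17 weeks.
Change in finish: 17 − 16 = +1 weeks.

1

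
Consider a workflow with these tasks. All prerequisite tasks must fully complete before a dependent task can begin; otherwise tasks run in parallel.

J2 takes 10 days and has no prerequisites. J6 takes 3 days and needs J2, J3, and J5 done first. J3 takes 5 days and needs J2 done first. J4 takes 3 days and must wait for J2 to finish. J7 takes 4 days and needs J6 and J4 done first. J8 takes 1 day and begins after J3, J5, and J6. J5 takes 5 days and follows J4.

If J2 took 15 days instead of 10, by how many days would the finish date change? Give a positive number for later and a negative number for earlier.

5

The binding path is J2→J4→J5→J6→J7 = 10+3+5+3+4 = 25; finish at 25 days.
J2 lies on that path, so at 15 days the path becomes 30 days.
The critical path is still J2→J4→J5→J6→J7; finish is now 30 days.
Change in finish: 30 − 25 = +5 days.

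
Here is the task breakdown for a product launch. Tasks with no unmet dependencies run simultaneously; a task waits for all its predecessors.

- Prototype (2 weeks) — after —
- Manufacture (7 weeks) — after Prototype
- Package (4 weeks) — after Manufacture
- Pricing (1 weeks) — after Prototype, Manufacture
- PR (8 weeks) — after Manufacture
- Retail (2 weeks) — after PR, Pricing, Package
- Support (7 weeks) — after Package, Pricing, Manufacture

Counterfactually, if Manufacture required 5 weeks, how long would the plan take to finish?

Critical path before the change: Prototype→Manufacture→Package→Support = 2+7+4+7 = 20 giving 20 weeks.
Manufacture is on the critical path; changing it to 5 makes that path 18 weeks.
That remains the longest chain; total 18 weeks.

18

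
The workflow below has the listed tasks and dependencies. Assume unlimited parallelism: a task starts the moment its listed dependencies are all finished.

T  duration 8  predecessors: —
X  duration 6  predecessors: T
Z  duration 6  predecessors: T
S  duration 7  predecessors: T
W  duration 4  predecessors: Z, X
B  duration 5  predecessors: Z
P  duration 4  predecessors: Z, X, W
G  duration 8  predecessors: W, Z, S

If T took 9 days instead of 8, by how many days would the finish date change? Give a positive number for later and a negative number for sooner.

Baseline: T→X→W→G = 8+6+4+8 = 26 → 26 days.
T lies on that path, so at 9 days the path becomes 27 days.
The critical path is still T→X→W→G; finish is now 27 days.
Change in finish: 27 − 26 = +1 days.

1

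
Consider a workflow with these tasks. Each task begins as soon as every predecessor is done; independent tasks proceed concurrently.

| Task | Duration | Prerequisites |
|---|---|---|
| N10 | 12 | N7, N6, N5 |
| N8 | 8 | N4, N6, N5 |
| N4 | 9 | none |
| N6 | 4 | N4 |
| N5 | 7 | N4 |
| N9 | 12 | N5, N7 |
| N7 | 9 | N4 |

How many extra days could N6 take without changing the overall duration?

N4→N7→N9 = 9+9+12 = 30 sets the makespan at 30 days.
Longest path through N6: 25 days (earliest finish 13, latest finish 18).
Slack of N6 = 14 − 9 = 5 days.

5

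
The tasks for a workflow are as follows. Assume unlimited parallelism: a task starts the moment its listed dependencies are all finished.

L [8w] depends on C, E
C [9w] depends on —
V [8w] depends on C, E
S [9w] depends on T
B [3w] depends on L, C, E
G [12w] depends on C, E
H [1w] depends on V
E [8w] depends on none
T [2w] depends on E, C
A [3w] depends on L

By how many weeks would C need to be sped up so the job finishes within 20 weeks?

Current finish: 21 weeks; target: 20.
C is on every critical path, so each week cut from C cuts the finish by one (this holds down to a finish of 20).
Need 21 − 20 = 1 week off C → C becomes 8 weeks, finish becomes 20.

1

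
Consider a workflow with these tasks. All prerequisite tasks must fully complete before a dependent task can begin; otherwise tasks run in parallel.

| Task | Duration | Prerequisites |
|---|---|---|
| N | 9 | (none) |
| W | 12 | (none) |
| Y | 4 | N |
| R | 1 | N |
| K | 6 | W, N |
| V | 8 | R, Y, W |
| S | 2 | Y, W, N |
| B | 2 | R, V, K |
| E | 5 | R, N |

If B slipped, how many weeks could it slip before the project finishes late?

Critical path: N→Y→V→B = 9+4+8+2 = 23, so the finish is 23 weeks.
B finishes as early as 23 and must finish by 23.
So B can slip 23 − 23 = 0 weeks.

0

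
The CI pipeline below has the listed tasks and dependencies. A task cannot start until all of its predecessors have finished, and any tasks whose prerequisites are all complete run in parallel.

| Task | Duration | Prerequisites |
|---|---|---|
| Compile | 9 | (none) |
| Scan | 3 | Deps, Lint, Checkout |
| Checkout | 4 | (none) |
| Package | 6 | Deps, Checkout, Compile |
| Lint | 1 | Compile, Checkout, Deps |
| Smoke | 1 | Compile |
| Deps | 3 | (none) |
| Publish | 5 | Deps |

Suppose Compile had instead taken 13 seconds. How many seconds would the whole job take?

The binding path is Compile→Package = 9+6 = 15; finish at 15 seconds.
Compile lies on that path, so at 13 seconds the path becomes 19 seconds.
That remains the longest chain; total 19 seconds.

19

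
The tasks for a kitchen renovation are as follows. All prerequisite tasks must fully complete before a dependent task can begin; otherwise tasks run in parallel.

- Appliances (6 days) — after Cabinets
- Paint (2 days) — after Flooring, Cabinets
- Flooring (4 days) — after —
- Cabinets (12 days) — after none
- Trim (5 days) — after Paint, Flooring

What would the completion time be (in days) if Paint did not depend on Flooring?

Original critical path: Cabinets→Paint→Trim = 12+2+5 = 19 ⇒ 19 days.
Dropping Flooring→Paint doesn't change Paint's earliest start (12); another predecessor still binds.
The longest chain is now Cabinets→Paint→Trim = 12+2+5 = 19, so the project takes 19 days.

19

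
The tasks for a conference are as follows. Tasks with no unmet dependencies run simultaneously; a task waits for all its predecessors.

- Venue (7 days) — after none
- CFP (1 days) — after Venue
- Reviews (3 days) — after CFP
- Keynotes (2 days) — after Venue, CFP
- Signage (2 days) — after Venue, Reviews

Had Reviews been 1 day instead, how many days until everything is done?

The binding path is Venue→CFP→Reviews→Signage = 7+1+3+2 = 13; finish at 13 days.
Since Reviews is critical, the -2 change carries straight to that chain (now 11 days).
The critical path is still Venue→CFP→Reviews→Signage; finish is now 11 days.

11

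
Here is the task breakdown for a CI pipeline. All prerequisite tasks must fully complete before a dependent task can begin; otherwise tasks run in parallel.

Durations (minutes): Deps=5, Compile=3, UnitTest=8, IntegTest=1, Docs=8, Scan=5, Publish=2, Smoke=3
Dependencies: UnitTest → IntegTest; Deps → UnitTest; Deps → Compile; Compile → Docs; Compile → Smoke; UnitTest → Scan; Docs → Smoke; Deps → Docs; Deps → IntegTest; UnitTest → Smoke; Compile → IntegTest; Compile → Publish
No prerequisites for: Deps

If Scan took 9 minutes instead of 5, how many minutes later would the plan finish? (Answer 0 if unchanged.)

Critical path before the change: Deps→Compile→Docs→Smoke = 5+3+8+3 = 19 giving 19 minutes.
Scan has 1 minute of float (longest path through it is 18).
New critical path: Deps→UnitTest→Scan = 5+8+9 = 22 ⇒ 22 minutes.
Change in finish: 22 − 19 = +3 minutes.

3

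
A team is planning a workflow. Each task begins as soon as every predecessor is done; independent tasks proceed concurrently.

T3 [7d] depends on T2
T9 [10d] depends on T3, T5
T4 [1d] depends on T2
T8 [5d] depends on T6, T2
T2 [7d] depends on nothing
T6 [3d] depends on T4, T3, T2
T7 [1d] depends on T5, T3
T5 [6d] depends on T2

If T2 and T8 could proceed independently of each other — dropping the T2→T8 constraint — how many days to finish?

24

Original critical path: T2→T3→T9 = 7+7+10 = 24 ⇒ 24 days.
Dropping T2→T8 doesn't change T8's earliest start (17); another predecessor still binds.
After: T2→T3→T9 = 7+7+10 = 24 → 24 days.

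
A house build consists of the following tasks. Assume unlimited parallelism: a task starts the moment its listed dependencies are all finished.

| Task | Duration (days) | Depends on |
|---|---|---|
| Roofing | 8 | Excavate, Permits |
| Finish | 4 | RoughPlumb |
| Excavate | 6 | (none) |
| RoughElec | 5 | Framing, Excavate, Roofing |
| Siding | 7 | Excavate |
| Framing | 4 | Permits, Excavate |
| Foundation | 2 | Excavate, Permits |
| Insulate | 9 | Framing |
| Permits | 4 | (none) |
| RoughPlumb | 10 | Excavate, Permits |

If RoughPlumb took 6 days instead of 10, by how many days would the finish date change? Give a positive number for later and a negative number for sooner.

-1

Actual critical path: Excavate→RoughPlumb→Finish = 6+10+4 = 20 ⇒ 20 days.
Since RoughPlumb is critical, the -4 change carries straight to that chain (now 16 days).
Now Excavate→Framing→Insulate = 6+4+9 = 19 is longest, so the finish becomes 19 days.
Change in finish: 19 − 20 = -1 days.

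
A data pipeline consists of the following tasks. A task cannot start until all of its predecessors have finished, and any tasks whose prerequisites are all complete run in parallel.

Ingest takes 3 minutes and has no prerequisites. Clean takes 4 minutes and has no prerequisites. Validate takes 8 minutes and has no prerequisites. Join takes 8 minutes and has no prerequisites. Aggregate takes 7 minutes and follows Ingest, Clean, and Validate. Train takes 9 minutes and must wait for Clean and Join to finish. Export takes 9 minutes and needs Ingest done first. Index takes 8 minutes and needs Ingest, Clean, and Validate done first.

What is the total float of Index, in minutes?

Critical path: Join→Train = 8+9 = 17, so the finish is 17 minutes.
Longest path through Index: 16 minutes (earliest finish 16, latest finish 17).
Float = 17 − 16 = 1.

1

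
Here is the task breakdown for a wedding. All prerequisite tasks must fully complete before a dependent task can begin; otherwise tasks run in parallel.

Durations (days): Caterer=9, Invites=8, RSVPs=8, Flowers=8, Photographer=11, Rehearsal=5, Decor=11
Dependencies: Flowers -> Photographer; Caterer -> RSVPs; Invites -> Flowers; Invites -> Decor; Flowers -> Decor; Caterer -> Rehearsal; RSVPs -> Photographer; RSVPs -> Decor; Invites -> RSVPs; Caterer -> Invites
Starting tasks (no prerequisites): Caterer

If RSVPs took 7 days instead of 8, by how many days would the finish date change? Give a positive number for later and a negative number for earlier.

As given, the longest chain is Caterer→Invites→RSVPs→Photographer = 9+8+8+11 = 36, so the finish is 36 days.
Since RSVPs is critical, the -1 change carries straight to that chain (now 35 days).
The binding chain switches to Caterer→Invites→Flowers→Photographer = 9+8+8+11 = 36; finish 36 days.
Change in finish: 36 − 36 = +0 days.

0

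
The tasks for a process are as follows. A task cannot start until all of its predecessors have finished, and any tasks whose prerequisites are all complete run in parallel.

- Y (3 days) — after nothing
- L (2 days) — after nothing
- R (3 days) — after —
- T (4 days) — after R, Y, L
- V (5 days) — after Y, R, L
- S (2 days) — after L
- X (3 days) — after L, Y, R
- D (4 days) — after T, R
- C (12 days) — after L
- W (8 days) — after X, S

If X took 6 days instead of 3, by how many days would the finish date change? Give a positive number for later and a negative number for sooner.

Actual critical path: Y→X→W = 3+3+8 = 14 ⇒ 14 days.
Since X is critical, the +3 change carries straight to that chain (now 17 days).
The critical path is still Y→X→W; finish is now 17 days.
Change in finish: 17 − 14 = +3 days.

3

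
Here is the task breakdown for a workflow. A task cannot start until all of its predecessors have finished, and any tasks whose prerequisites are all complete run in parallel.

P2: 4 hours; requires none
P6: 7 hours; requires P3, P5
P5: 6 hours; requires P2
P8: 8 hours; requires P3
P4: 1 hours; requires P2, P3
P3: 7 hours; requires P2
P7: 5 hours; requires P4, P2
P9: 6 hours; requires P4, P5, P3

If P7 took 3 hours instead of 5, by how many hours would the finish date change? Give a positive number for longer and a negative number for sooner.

As given, the longest chain is P2→P3→P8 = 4+7+8 = 19, so the finish is 19 hours.
P7 is off the critical path — its longest chain is 17 hours, giving 2 of slack.
That remains the longest chain; total 19 hours.
Change in finish: 19 − 19 = +0 hours.

0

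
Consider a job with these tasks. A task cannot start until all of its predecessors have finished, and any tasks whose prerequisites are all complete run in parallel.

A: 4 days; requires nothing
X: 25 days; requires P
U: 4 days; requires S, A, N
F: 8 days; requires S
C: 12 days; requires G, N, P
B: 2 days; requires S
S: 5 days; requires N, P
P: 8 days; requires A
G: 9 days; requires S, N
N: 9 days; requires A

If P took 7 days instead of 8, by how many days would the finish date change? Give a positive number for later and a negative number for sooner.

0

The binding path is A→N→S→G→C = 4+9+5+9+12 = 39; finish at 39 days.
P is off the critical path — its longest chain is 38 days, giving 1 of slack.
That remains the longest chain; total 39 days.
Change in finish: 39 − 39 = +0 days.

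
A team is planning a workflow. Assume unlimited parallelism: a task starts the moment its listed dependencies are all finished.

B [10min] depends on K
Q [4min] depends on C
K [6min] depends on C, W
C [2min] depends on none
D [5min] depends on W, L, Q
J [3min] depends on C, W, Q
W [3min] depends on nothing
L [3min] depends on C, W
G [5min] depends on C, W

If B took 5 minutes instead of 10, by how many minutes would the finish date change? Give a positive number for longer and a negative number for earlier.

As given, the longest chain is W→K→B = 3+6+10 = 19, so the finish is 19 minutes.
Since B is critical, the -5 change carries straight to that chain (now 14 minutes).
No other chain overtakes it, so the finish is 14 minutes.
Change in finish: 14 − 19 = -5 minutes.

-5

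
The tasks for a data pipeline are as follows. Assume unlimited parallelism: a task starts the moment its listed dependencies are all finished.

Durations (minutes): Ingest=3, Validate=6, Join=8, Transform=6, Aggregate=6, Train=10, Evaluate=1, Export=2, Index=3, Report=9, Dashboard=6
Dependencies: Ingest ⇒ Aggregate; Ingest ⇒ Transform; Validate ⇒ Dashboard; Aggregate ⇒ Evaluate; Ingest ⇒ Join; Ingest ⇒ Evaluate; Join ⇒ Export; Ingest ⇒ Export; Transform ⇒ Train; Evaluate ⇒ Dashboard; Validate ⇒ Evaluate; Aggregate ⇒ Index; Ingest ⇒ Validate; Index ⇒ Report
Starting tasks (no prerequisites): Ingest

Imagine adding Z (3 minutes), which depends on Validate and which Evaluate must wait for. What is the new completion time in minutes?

21

Originally the schedule takes 21 minutes.
With Z inserted, Evaluate now waits for max(Ingest, Aggregate, Validate, Z).
New critical path: Ingest→Aggregate→Index→Report = 3+6+3+9 = 21 ⇒ 21 minutes.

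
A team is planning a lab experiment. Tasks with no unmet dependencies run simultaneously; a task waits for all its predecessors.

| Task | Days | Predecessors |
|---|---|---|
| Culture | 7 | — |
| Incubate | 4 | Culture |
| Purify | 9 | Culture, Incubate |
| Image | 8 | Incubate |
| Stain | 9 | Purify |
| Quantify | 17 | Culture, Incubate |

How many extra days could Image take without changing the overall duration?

10

The longest chain is Culture→Incubate→Purify→Stain = 7+4+9+9 = 29; overall finish 29 days.
Longest path through Image: 19 days (earliest finish 19, latest finish 29).
So Image can slip 29 − 19 = 10 days.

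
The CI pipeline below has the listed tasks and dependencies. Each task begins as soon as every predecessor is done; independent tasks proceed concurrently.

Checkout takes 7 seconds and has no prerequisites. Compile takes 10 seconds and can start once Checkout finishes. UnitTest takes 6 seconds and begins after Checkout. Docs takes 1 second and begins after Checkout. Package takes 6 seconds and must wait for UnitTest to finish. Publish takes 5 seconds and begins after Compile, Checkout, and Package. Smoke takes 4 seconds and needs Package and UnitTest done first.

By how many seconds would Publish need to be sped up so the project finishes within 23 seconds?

1

Current finish: 24 seconds; target: 23.
Publish is on every critical path, so each second cut from Publish cuts the finish by one (this holds down to a finish of 23).
Need 24 − 23 = 1 second off Publish → Publish becomes 4 seconds, finish becomes 23.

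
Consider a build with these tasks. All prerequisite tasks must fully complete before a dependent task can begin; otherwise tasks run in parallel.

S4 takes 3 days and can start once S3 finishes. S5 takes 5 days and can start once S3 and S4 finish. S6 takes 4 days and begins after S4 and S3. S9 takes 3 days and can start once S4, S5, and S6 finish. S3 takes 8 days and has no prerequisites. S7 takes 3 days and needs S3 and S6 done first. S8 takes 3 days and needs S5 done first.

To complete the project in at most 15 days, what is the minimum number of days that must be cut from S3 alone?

Current finish: 19 days; target: 15.
S3 is on every critical path, so each day cut from S3 cuts the finish by one (this holds down to a finish of 12).
Need 19 − 15 = 4 days off S3 → S3 becomes 4 days, finish becomes 15.

4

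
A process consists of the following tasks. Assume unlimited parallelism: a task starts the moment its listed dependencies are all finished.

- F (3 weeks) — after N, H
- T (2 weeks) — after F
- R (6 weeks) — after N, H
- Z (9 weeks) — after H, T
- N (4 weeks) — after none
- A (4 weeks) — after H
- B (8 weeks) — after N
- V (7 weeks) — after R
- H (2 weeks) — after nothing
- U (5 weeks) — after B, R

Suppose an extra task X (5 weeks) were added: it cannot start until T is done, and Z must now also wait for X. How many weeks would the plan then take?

23

Originally the plan takes 18 weeks.
With X inserted, Z now waits for max(H, T, X).
New critical path: N→F→T→X→Z = 4+3+2+5+9 = 23 ⇒ 23 weeks.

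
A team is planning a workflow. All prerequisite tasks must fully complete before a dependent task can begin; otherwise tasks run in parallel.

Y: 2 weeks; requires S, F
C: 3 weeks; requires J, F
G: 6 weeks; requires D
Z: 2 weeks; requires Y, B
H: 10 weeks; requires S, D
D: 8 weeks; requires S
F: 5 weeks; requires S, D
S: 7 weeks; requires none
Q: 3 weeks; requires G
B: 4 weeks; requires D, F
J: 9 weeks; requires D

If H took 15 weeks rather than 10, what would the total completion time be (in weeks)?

Actual critical path: S→D→J→C = 7+8+9+3 = 27 ⇒ 27 weeks.
The longest path through H is only 25 weeks, so H has float 2.
Now S→D→H = 7+8+15 = 30 is longest, so the finish becomes 30 weeks.

30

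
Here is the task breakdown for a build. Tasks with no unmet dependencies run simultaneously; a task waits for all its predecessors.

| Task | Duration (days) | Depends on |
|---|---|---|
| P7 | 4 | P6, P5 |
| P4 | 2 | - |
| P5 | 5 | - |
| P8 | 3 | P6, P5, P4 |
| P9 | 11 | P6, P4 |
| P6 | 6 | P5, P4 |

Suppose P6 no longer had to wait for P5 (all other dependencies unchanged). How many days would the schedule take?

With the dependency in place, P5→P6→P9 = 5+6+11 = 22 sets the finish at 22 days.
Without P5→P6, P6's earliest start moves from 5 to 2.
After: P4→P6→P9 = 2+6+11 = 19 → 19 days.

19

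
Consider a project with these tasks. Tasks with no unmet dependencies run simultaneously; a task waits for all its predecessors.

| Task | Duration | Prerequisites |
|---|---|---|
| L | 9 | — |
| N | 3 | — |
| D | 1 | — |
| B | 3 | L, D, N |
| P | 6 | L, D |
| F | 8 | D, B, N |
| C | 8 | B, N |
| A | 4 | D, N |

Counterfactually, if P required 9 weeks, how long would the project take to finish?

20

As given, the longest chain is L→B→F = 9+3+8 = 20, so the finish is 20 weeks.
P has 5 weeks of float (longest path through it is 15).
That remains the longest chain; total 20 weeks.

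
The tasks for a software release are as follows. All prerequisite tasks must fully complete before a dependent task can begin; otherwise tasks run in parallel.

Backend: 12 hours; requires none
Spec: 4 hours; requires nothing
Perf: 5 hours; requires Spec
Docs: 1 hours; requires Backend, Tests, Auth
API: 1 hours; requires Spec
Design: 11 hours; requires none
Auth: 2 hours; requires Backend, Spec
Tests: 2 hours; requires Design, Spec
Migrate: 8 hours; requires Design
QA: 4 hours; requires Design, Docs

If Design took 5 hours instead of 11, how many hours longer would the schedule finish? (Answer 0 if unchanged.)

Actual critical path: Design→Migrate = 11+8 = 19 ⇒ 19 hours.
Since Design is critical, the -6 change carries straight to that chain (now 13 hours).
The binding chain switches to Backend→Auth→Docs→QA = 12+2+1+4 = 19; finish 19 hours.
Change in finish: 19 − 19 = +0 hours.

0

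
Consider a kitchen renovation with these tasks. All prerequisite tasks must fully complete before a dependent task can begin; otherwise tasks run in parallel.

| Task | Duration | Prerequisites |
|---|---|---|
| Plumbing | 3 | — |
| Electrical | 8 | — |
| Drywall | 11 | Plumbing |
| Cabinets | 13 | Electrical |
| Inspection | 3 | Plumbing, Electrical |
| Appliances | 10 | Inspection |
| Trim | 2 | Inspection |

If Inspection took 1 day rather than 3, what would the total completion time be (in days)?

21

Critical path before the change: Electrical→Inspection→Appliances = 8+3+10 = 21 giving 21 days.
Inspection is on the critical path; changing it to 1 makes that path 19 days.
The binding chain switches to Electrical→Cabinets = 8+13 = 21; finish 21 days.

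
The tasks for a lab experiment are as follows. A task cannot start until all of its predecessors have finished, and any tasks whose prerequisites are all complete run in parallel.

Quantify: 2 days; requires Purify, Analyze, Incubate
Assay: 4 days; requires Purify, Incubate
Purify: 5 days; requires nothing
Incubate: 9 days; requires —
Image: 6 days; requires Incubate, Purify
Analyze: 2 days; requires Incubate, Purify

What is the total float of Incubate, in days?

0

The longest chain is Incubate→Image = 9+6 = 15; overall finish 15 days.
Incubate finishes as early as 9 and must finish by 9.
Slack of Incubate = 0 − 0 = 0 days.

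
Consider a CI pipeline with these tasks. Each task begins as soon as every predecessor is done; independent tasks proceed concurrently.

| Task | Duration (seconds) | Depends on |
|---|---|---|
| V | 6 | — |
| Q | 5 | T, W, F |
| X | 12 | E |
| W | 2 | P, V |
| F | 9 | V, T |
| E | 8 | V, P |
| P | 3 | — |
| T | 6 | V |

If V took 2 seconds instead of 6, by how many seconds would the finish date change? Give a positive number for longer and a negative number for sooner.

As given, the longest chain is V→T→F→Q = 6+6+9+5 = 26, so the finish is 26 seconds.
V is on the critical path; changing it to 2 makes that path 22 seconds.
New critical path: P→E→X = 3+8+12 = 23 ⇒ 23 seconds.
Change in finish: 23 − 26 = -3 seconds.

-3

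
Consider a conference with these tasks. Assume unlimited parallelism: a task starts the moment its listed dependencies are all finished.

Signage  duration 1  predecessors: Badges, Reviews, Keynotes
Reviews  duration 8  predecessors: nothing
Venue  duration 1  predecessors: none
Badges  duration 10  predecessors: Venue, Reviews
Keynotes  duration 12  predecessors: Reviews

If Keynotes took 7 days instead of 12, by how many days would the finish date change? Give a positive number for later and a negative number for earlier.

-2

The binding path is Reviews→Keynotes→Signage = 8+12+1 = 21; finish at 21 days.
Keynotes lies on that path, so at 7 days the path becomes 16 days.
Now Reviews→Badges→Signage = 8+10+1 = 19 is longest, so the finish becomes 19 days.
Change in finish: 19 − 21 = -2 days.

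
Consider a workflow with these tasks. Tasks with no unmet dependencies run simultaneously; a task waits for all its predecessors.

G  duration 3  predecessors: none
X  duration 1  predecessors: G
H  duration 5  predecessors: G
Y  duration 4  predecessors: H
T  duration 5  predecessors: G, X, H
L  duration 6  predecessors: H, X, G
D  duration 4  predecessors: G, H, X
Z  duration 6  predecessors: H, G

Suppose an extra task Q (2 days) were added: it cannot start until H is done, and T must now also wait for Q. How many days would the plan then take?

Originally the plan takes 14 days.
With Q inserted, T now waits for max(G, X, H, Q).
New critical path: G→H→Q→T = 3+5+2+5 = 15 ⇒ 15 days.

15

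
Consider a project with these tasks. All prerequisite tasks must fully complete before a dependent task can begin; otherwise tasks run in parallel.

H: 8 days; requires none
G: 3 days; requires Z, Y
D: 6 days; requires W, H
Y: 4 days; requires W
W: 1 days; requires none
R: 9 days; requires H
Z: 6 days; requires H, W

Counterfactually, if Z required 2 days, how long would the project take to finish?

17

Baseline: H→Z→G = 8+6+3 = 17 → 17 days.
Z lies on that path, so at 2 days the path becomes 13 days.
New critical path: H→R = 8+9 = 17 ⇒ 17 days.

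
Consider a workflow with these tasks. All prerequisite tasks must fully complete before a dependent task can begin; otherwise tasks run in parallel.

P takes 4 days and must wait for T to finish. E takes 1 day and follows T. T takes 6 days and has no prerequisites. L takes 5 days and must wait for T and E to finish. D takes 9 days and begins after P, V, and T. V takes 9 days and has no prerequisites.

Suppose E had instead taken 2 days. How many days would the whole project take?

19

Actual critical path: T→P→D = 6+4+9 = 19 ⇒ 19 days.
The longest path through E is only 12 days, so E has float 7.
No other chain overtakes it, so the finish is 19 days.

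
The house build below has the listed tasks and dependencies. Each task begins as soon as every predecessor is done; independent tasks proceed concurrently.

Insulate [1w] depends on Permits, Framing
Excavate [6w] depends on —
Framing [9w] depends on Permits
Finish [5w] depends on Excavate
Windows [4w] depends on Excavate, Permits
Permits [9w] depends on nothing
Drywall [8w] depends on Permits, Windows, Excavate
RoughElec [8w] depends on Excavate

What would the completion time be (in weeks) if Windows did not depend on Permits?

19

With the dependency in place, Permits→Windows→Drywall = 9+4+8 = 21 sets the finish at 21 weeks.
Without Permits→Windows, Windows's earliest start moves from 9 to 6.
The longest chain is now Permits→Framing→Insulate = 9+9+1 = 19, so the schedule takes 19 weeks.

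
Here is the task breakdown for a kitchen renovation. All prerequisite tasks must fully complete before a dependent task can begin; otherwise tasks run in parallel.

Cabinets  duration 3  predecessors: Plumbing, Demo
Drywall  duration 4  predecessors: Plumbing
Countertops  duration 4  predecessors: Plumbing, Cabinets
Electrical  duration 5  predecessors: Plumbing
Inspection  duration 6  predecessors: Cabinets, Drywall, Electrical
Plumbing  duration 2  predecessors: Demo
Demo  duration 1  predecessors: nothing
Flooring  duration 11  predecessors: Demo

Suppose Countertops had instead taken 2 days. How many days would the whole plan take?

The binding path is Demo→Plumbing→Electrical→Inspection = 1+2+5+6 = 14; finish at 14 days.
The longest path through Countertops is only 10 days, so Countertops has float 4.
The critical path is still Demo→Plumbing→Electrical→Inspection; finish is now 14 days.

14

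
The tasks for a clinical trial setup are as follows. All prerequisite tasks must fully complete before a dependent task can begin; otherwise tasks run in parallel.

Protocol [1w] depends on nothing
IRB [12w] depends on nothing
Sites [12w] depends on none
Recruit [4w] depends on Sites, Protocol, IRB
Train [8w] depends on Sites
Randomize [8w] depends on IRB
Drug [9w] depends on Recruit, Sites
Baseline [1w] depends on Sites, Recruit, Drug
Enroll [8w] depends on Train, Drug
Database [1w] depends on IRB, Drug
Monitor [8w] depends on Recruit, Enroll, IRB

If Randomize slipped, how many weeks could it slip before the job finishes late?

21

The longest chain is IRB→Recruit→Drug→Enroll→Monitor = 12+4+9+8+8 = 41; overall finish 41 weeks.
The longest chain containing Randomize totals 20 weeks.
Float = 41 − 20 = 21.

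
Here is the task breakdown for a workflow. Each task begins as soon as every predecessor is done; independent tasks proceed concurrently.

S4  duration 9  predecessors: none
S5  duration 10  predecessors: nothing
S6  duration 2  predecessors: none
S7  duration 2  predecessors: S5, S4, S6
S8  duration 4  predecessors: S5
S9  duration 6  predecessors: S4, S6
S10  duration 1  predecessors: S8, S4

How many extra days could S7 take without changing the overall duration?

S4→S9 = 9+6 = 15 sets the makespan at 15 days.
The longest chain containing S7 totals 12 days.
So S7 can slip 15 − 12 = 3 days.

3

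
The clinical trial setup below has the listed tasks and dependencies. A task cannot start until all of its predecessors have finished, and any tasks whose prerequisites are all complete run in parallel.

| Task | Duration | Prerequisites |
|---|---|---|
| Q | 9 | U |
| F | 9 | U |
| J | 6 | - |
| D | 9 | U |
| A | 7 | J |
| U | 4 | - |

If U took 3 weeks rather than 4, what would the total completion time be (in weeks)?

Critical path before the change: U→Q = 4+9 = 13 giving 13 weeks.
U lies on that path, so at 3 weeks the path becomes 12 weeks.
The binding chain switches to J→A = 6+7 = 13; finish 13 weeks.

13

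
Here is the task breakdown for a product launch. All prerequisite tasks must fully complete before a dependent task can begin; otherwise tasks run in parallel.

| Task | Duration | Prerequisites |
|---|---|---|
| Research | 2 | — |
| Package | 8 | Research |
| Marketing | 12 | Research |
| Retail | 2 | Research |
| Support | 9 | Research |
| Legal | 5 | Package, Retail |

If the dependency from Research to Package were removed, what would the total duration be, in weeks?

14

With the dependency in place, Research→Package→Legal = 2+8+5 = 15 sets the finish at 15 weeks.
Without Research→Package, Package's earliest start moves from 2 to 0.
New critical path: Research→Marketing = 2+12 = 14 ⇒ 14 weeks.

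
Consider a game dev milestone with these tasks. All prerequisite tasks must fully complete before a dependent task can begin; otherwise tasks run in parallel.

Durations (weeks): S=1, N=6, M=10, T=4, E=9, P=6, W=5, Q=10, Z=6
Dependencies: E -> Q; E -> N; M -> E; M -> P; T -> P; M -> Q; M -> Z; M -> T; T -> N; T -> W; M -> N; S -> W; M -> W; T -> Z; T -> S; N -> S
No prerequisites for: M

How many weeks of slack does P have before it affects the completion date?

M→E→N→S→W = 10+9+6+1+5 = 31 sets the makespan at 31 weeks.
Longest path through P: 20 weeks (earliest finish 20, latest finish 31).
Float = 31 − 20 = 11.

11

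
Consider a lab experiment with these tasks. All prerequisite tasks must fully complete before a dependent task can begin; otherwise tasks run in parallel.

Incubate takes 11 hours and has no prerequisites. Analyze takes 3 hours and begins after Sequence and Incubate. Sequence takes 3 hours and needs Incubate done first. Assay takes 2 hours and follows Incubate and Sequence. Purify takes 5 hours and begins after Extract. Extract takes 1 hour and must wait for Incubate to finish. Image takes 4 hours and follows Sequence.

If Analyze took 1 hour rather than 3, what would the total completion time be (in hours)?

Critical path before the change: Incubate→Sequence→Image = 11+3+4 = 18 giving 18 hours.
The longest path through Analyze is only 17 hours, so Analyze has float 1.
No other chain overtakes it, so the finish is 18 hours.

18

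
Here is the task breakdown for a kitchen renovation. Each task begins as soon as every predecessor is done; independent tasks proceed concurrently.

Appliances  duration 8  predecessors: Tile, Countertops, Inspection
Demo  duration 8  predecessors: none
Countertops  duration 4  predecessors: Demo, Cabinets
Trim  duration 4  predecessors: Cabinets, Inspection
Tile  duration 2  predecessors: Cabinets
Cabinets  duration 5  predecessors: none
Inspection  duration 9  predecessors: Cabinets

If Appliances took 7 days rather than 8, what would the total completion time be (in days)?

21

Actual critical path: Cabinets→Inspection→Appliances = 5+9+8 = 22 ⇒ 22 days.
Appliances is on the critical path; changing it to 7 makes that path 21 days.
That remains the longest chain; total 21 days.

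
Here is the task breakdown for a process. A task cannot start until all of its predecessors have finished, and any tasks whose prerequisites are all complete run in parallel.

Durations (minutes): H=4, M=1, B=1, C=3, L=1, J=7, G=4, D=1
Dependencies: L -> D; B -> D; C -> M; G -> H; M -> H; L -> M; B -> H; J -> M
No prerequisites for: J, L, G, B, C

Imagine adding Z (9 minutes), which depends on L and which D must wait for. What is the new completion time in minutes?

12

Originally the job takes 12 minutes.
With Z inserted, D now waits for max(B, L, Z).
New critical path: J→M→H = 7+1+4 = 12 ⇒ 12 minutes.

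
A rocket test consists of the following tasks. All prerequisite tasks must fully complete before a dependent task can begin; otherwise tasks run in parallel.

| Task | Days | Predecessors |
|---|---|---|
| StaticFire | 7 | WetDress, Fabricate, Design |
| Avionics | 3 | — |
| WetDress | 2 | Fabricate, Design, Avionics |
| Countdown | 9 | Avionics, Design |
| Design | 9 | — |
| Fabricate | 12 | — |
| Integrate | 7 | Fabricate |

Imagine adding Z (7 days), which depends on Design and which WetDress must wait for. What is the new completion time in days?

Originally the job takes 21 days.
With Z inserted, WetDress now waits for max(Fabricate, Design, Avionics, Z).
New critical path: Design→Z→WetDress→StaticFire = 9+7+2+7 = 25 ⇒ 25 days.

25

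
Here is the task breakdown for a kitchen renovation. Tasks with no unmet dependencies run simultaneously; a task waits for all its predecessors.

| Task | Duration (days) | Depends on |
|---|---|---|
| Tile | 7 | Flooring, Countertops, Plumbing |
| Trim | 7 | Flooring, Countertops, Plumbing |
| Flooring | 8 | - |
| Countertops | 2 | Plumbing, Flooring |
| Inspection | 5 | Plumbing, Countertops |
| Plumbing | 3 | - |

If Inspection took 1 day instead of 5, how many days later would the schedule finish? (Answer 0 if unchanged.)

Actual critical path: Flooring→Countertops→Tile = 8+2+7 = 17 ⇒ 17 days.
The longest path through Inspection is only 15 days, so Inspection has float 2.
No other chain overtakes it, so the finish is 17 days.
Change in finish: 17 − 17 = +0 days.

0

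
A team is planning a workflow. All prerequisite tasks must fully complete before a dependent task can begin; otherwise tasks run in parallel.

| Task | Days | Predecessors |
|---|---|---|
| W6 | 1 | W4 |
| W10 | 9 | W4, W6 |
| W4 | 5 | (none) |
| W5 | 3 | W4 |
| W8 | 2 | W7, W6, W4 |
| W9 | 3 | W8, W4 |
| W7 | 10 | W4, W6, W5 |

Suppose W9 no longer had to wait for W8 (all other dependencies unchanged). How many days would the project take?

20

Before: longest chain W4→W5→W7→W8→W9 = 5+3+10+2+3 = 23, finish 23.
Without W8→W9, W9's earliest start moves from 20 to 5.
The longest chain is now W4→W5→W7→W8 = 5+3+10+2 = 20, so the project takes 20 days.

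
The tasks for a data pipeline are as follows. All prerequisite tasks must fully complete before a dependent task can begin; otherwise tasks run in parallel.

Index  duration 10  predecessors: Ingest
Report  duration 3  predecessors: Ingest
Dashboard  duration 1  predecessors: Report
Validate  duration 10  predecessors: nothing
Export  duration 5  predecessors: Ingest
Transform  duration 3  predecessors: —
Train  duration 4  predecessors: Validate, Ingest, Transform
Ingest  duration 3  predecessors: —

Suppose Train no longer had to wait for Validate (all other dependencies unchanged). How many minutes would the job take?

Before: longest chain Validate→Train = 10+4 = 14, finish 14.
Without Validate→Train, Train's earliest start moves from 10 to 3.
New critical path: Ingest→Index = 3+10 = 13 ⇒ 13 minutes.

13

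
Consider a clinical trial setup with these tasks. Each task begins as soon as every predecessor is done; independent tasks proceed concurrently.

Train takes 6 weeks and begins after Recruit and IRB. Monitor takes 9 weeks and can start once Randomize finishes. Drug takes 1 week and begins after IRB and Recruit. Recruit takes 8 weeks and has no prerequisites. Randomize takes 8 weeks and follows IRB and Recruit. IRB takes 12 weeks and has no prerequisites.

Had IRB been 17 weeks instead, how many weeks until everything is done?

34

Actual critical path: IRB→Randomize→Monitor = 12+8+9 = 29 ⇒ 29 weeks.
Since IRB is critical, the +5 change carries straight to that chain (now 34 weeks).
The critical path is still IRB→Randomize→Monitor; finish is now 34 weeks.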